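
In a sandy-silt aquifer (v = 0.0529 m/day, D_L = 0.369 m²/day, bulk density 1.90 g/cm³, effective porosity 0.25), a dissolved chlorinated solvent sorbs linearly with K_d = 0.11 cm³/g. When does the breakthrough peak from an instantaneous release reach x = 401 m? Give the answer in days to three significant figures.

Retardation factor R = 1 + ρ_b·K_d/n = 1 + 1.90 × 0.11/0.25 = 1.836.
Sorption retards both mechanisms: v_R = v/R = 0.02881 m/day, D_R = D/R = 0.2010 m²/day.
Peak time from v_R²t² + 2D_R t − x² = 0: t = (√(D_R² + v_R²x²) − D_R)/v_R².
√(D_R² + v_R²x²) = √(0.2010² + 0.02881² × 401²) = 11.55; v_R² = 0.0008300.
t = (11.55 − 0.2010)/0.0008300 = 13700 days.

13700 days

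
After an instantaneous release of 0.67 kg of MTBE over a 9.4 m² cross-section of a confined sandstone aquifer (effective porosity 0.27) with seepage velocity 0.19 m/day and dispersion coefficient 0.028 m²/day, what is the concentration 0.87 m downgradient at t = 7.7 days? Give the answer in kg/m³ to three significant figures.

For an instantaneous plane source, C(x,t) = M/(n_e·A·√(4πDt)) · exp(−(x−vt)²/(4Dt)), with n_e·A the pore (flow) area.
Plume center vt = 0.19 × 7.7 = 1.463 m, so the well at 0.87 m is 0.593 m upgradient of the peak.
√(4πDt) = 1.646 m, giving peak height M/(n_e·A·√(4πDt)) = 0.67/(0.27 × 9.4 × 1.646) = 0.1604 kg/m³.
(x−vt)²/(4Dt) = (-0.593)²/(4 × 0.028 × 7.7) = 0.4078; exp(−0.4078) = 0.6651.
C = 0.1604 × 0.6651 = 0.107 kg/m³.

0.107 kg/m³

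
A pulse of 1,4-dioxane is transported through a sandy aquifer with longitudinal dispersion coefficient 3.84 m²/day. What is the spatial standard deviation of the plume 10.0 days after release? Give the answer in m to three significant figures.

Dispersive spreading gives a Gaussian with σ² = 2Dt; advection only shifts the center.
σ = √(2 × 3.84 × 10.0) = 8.76 m.

8.76 m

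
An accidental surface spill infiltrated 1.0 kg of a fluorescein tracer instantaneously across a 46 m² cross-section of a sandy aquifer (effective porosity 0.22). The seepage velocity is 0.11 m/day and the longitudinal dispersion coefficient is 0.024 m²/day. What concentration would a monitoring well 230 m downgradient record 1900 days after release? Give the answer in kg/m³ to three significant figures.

0.000368 kg/m³

For an instantaneous plane source, C(x,t) = M/(n_e·A·√(4πDt)) · exp(−(x−vt)²/(4Dt)), with n_e·A the pore (flow) area.
Plume center vt = 0.11 × 1900 = 209 m, so the well at 230 m is 21 m downgradient of the peak.
√(4πDt) = 23.94 m, giving peak height M/(n_e·A·√(4πDt)) = 1.0/(0.22 × 46 × 23.94) = 0.004128 kg/m³.
(x−vt)²/(4Dt) = (21)²/(4 × 0.024 × 1900) = 2.418; exp(−2.418) = 0.08910.
C = 0.004128 × 0.08910 = 0.000368 kg/m³.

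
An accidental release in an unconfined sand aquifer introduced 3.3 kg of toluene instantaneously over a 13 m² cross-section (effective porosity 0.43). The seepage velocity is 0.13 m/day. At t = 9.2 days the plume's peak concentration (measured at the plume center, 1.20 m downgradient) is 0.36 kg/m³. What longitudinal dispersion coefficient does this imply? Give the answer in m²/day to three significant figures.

At the plume center C_max = M/(n_e·A·√(4πDt)), so D = M²/(4πt·(n_e·A·C_max)²).
n_e·A·C_max = 0.43 × 13 × 0.36 = 2.012 kg/m.
D = 3.3²/(4π × 9.2 × 2.012²) = 0.0233 m²/day.

0.0233 m²/day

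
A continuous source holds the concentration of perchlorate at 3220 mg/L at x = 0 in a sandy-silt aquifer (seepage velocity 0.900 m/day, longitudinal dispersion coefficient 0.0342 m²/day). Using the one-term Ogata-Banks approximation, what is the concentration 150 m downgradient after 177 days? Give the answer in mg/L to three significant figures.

For a continuous step input, C/C₀ ≈ ½·erfc((x−vt)/(2√(Dt))).
vt = 0.900 × 177 = 159.3 m and 2√(Dt) = 2√(0.0342 × 177) = 4.921 m.
Argument (x−vt)/(2√(Dt)) = (150 − 159.3)/4.921 = -1.890; ½·erfc(-1.890) = 0.9962.
C = 3220 × 0.9962 = 3210 mg/L.

3210 mg/L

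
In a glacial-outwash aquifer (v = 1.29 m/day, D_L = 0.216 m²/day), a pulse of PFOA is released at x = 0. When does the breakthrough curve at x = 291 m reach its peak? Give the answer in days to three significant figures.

225 days

For the 1D instantaneous-source solution, setting ∂C/∂t = 0 at fixed x gives v²t² + 2Dt − x² = 0, so t = (√(D² + v²x²) − D)/v².
√(D² + v²x²) = √(0.216² + 1.29² × 291²) = 375.4; v² = 1.6641.
t = (375.4 − 0.216)/1.6641 = 225 days (vs. the pure-advection estimate x/v = 226 d).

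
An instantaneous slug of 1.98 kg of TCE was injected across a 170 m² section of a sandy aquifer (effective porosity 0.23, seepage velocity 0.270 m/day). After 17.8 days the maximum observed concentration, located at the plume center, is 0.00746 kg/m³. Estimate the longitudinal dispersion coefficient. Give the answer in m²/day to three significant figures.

0.206 m²/day

At the plume center C_max = M/(n_e·A·√(4πDt)), so D = M²/(4πt·(n_e·A·C_max)²).
n_e·A·C_max = 0.23 × 170 × 0.00746 = 0.2917 kg/m.
D = 1.98²/(4π × 17.8 × 0.2917²) = 0.206 m²/day.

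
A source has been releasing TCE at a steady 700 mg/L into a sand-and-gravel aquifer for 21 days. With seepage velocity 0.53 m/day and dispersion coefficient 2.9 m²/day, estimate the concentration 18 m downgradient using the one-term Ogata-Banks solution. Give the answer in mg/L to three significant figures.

For a continuous step input, C/C₀ ≈ ½·erfc((x−vt)/(2√(Dt))).
vt = 0.53 × 21 = 11.13 m and 2√(Dt) = 2√(2.9 × 21) = 15.61 m.
Argument (x−vt)/(2√(Dt)) = (18 − 11.13)/15.61 = 0.4401; ½·erfc(0.4401) = 0.2668.
C = 700 × 0.2668 = 187 mg/L.

187 mg/L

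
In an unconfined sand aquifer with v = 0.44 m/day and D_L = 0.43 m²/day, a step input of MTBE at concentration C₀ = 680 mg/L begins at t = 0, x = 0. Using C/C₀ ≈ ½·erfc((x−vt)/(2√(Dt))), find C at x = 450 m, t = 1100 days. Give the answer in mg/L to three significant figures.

589 mg/L

For a continuous step input, C/C₀ ≈ ½·erfc((x−vt)/(2√(Dt))).
vt = 0.44 × 1100 = 484 m and 2√(Dt) = 2√(0.43 × 1100) = 43.50 m.
Argument (x−vt)/(2√(Dt)) = (450 − 484)/43.50 = -0.7816; ½·erfc(-0.7816) = 0.8655.
C = 680 × 0.8655 = 589 mg/L.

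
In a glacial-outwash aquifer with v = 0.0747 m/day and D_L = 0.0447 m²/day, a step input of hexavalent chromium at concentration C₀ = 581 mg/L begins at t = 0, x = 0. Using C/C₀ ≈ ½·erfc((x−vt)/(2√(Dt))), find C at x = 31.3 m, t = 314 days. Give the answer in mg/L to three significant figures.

For a continuous step input, C/C₀ ≈ ½·erfc((x−vt)/(2√(Dt))).
vt = 0.0747 × 314 = 23.4558 m and 2√(Dt) = 2√(0.0447 × 314) = 7.493 m.
Argument (x−vt)/(2√(Dt)) = (31.3 − 23.4558)/7.493 = 1.047; ½·erfc(1.047) = 0.06935.
C = 581 × 0.06935 = 40.3 mg/L.

40.3 mg/L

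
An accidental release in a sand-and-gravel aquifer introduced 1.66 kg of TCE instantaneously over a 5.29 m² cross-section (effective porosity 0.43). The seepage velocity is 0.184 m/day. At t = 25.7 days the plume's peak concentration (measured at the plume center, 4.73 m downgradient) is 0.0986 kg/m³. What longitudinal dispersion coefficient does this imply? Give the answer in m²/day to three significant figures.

At the plume center C_max = M/(n_e·A·√(4πDt)), so D = M²/(4πt·(n_e·A·C_max)²).
n_e·A·C_max = 0.43 × 5.29 × 0.0986 = 0.2243 kg/m.
D = 1.66²/(4π × 25.7 × 0.2243²) = 0.170 m²/day.

0.170 m²/day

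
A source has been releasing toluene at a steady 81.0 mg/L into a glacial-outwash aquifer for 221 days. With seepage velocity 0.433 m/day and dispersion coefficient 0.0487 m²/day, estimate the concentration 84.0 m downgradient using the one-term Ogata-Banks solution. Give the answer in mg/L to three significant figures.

For a continuous step input, C/C₀ ≈ ½·erfc((x−vt)/(2√(Dt))).
vt = 0.433 × 221 = 95.693 m and 2√(Dt) = 2√(0.0487 × 221) = 6.561 m.
Argument (x−vt)/(2√(Dt)) = (84.0 − 95.693)/6.561 = -1.782; ½·erfc(-1.782) = 0.9941.
C = 81.0 × 0.9941 = 80.5 mg/L.

80.5 mg/L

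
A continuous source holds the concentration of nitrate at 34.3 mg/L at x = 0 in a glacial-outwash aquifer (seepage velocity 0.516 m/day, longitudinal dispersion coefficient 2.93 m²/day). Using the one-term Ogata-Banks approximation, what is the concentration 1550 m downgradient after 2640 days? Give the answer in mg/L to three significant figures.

For a continuous step input, C/C₀ ≈ ½·erfc((x−vt)/(2√(Dt))).
vt = 0.516 × 2640 = 1362.24 m and 2√(Dt) = 2√(2.93 × 2640) = 175.9 m.
Argument (x−vt)/(2√(Dt)) = (1550 − 1362.24)/175.9 = 1.067; ½·erfc(1.067) = 0.06565.
C = 34.3 × 0.06565 = 2.25 mg/L.

2.25 mg/L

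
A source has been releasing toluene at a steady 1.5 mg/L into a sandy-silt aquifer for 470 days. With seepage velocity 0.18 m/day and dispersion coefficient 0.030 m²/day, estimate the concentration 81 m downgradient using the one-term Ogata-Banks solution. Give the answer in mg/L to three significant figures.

For a continuous step input, C/C₀ ≈ ½·erfc((x−vt)/(2√(Dt))).
vt = 0.18 × 470 = 84.6 m and 2√(Dt) = 2√(0.030 × 470) = 7.510 m.
Argument (x−vt)/(2√(Dt)) = (81 − 84.6)/7.510 = -0.4794; ½·erfc(-0.4794) = 0.7511.
C = 1.5 × 0.7511 = 1.13 mg/L.

1.13 mg/L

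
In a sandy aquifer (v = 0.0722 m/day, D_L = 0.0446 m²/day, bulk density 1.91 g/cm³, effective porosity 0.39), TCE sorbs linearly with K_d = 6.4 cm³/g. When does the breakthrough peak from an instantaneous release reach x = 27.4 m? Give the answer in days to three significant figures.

12000 days

Retardation factor R = 1 + ρ_b·K_d/n = 1 + 1.91 × 6.4/0.39 = 32.34.
Sorption retards both mechanisms: v_R = v/R = 0.002233 m/day, D_R = D/R = 0.001379 m²/day.
Peak time from v_R²t² + 2D_R t − x² = 0: t = (√(D_R² + v_R²x²) − D_R)/v_R².
√(D_R² + v_R²x²) = √(0.001379² + 0.002233² × 27.4²) = 0.06120; v_R² = 4.986e-06.
t = (0.06120 − 0.001379)/4.986e-06 = 12000 days.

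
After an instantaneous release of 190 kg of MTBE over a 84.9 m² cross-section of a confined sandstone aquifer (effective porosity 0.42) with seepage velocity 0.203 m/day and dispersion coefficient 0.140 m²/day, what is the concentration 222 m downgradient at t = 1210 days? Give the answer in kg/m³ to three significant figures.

0.0507 kg/m³

For an instantaneous plane source, C(x,t) = M/(n_e·A·√(4πDt)) · exp(−(x−vt)²/(4Dt)), with n_e·A the pore (flow) area.
Plume center vt = 0.203 × 1210 = 245.63 m, so the well at 222 m is 23.63 m upgradient of the peak.
√(4πDt) = 46.14 m, giving peak height M/(n_e·A·√(4πDt)) = 190/(0.42 × 84.9 × 46.14) = 0.1155 kg/m³.
(x−vt)²/(4Dt) = (-23.63)²/(4 × 0.140 × 1210) = 0.8241; exp(−0.8241) = 0.4386.
C = 0.1155 × 0.4386 = 0.0507 kg/m³.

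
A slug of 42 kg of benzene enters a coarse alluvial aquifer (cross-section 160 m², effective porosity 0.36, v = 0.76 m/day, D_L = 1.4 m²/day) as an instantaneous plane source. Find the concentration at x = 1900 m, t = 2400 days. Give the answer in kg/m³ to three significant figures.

For an instantaneous plane source, C(x,t) = M/(n_e·A·√(4πDt)) · exp(−(x−vt)²/(4Dt)), with n_e·A the pore (flow) area.
Plume center vt = 0.76 × 2400 = 1824 m, so the well at 1900 m is 76 m downgradient of the peak.
√(4πDt) = 205.5 m, giving peak height M/(n_e·A·√(4πDt)) = 42/(0.36 × 160 × 205.5) = 0.003548 kg/m³.
(x−vt)²/(4Dt) = (76)²/(4 × 1.4 × 2400) = 0.4298; exp(−0.4298) = 0.6506.
C = 0.003548 × 0.6506 = 0.00231 kg/m³.

0.00231 kg/m³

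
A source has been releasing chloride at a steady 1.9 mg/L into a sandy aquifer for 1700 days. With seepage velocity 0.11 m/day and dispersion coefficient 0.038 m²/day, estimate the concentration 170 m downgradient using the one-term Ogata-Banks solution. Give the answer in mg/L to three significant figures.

1.77 mg/L

For a continuous step input, C/C₀ ≈ ½·erfc((x−vt)/(2√(Dt))).
vt = 0.11 × 1700 = 187 m and 2√(Dt) = 2√(0.038 × 1700) = 16.07 m.
Argument (x−vt)/(2√(Dt)) = (170 − 187)/16.07 = -1.058; ½·erfc(-1.058) = 0.9327.
C = 1.9 × 0.9327 = 1.77 mg/L.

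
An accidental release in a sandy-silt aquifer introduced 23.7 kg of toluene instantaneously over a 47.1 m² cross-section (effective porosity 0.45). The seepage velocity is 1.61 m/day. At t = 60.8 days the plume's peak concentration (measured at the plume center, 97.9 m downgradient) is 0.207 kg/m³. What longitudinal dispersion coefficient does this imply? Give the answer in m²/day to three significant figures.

0.0382 m²/day

At the plume center C_max = M/(n_e·A·√(4πDt)), so D = M²/(4πt·(n_e·A·C_max)²).
n_e·A·C_max = 0.45 × 47.1 × 0.207 = 4.387 kg/m.
D = 23.7²/(4π × 60.8 × 4.387²) = 0.0382 m²/day.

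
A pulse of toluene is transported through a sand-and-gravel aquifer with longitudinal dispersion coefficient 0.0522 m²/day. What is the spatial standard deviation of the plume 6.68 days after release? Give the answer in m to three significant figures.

Dispersive spreading gives a Gaussian with σ² = 2Dt; advection only shifts the center.
σ = √(2 × 0.0522 × 6.68) = 0.835 m.

0.835 m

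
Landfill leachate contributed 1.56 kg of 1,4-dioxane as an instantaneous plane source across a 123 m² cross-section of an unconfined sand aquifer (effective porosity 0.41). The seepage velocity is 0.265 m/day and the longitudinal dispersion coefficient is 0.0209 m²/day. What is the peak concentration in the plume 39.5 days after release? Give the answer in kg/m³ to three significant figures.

The peak of an instantaneous 1D plume sits at x = vt; there the Gaussian factor is 1 and C_max = M/(n_e·A·√(4πDt)), where n_e·A is the pore area the mass is dissolved in.
√(4πDt) = √(4π × 0.0209 × 39.5) = 3.221 m, so C_max = 1.56/(0.41 × 123 × 3.221) = 0.00960 kg/m³.

0.00960 kg/m³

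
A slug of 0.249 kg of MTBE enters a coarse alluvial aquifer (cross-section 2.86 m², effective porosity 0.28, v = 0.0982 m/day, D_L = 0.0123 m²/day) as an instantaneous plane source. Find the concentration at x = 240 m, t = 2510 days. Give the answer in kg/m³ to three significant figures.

0.0112 kg/m³

For an instantaneous plane source, C(x,t) = M/(n_e·A·√(4πDt)) · exp(−(x−vt)²/(4Dt)), with n_e·A the pore (flow) area.
Plume center vt = 0.0982 × 2510 = 246.482 m, so the well at 240 m is 6.482 m upgradient of the peak.
√(4πDt) = 19.70 m, giving peak height M/(n_e·A·√(4πDt)) = 0.249/(0.28 × 2.86 × 19.70) = 0.01578 kg/m³.
(x−vt)²/(4Dt) = (-6.482)²/(4 × 0.0123 × 2510) = 0.3402; exp(−0.3402) = 0.7116.
C = 0.01578 × 0.7116 = 0.0112 kg/m³.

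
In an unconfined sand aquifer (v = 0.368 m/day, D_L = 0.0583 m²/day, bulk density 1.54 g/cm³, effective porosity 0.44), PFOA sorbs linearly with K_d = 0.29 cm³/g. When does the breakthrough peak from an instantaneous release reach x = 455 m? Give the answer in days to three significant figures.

2490 days

Retardation factor R = 1 + ρ_b·K_d/n = 1 + 1.54 × 0.29/0.44 = 2.015.
Sorption retards both mechanisms: v_R = v/R = 0.1826 m/day, D_R = D/R = 0.02893 m²/day.
Peak time from v_R²t² + 2D_R t − x² = 0: t = (√(D_R² + v_R²x²) − D_R)/v_R².
√(D_R² + v_R²x²) = √(0.02893² + 0.1826² × 455²) = 83.08; v_R² = 0.03334.
t = (83.08 − 0.02893)/0.03334 = 2490 days.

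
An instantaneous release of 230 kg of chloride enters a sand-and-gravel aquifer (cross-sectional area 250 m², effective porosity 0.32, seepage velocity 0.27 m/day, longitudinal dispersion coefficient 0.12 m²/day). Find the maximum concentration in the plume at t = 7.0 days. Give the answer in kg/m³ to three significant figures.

0.885 kg/m³

The peak of an instantaneous 1D plume sits at x = vt; there the Gaussian factor is 1 and C_max = M/(n_e·A·√(4πDt)), where n_e·A is the pore area the mass is dissolved in.
√(4πDt) = √(4π × 0.12 × 7.0) = 3.249 m, so C_max = 230/(0.32 × 250 × 3.249) = 0.885 kg/m³.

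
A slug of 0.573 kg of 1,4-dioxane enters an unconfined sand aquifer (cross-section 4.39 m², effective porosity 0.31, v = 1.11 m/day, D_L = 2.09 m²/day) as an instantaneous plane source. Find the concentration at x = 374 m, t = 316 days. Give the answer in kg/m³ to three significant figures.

For an instantaneous plane source, C(x,t) = M/(n_e·A·√(4πDt)) · exp(−(x−vt)²/(4Dt)), with n_e·A the pore (flow) area.
Plume center vt = 1.11 × 316 = 350.76 m, so the well at 374 m is 23.24 m downgradient of the peak.
√(4πDt) = 91.10 m, giving peak height M/(n_e·A·√(4πDt)) = 0.573/(0.31 × 4.39 × 91.10) = 0.004622 kg/m³.
(x−vt)²/(4Dt) = (23.24)²/(4 × 2.09 × 316) = 0.2044; exp(−0.2044) = 0.8151.
C = 0.004622 × 0.8151 = 0.00377 kg/m³.

0.00377 kg/m³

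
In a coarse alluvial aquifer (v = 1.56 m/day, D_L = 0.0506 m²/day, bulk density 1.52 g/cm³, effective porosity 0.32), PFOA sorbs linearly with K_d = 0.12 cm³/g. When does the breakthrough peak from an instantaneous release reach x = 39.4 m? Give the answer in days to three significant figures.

39.6 days

Retardation factor R = 1 + ρ_b·K_d/n = 1 + 1.52 × 0.12/0.32 = 1.570.
Sorption retards both mechanisms: v_R = v/R = 0.9936 m/day, D_R = D/R = 0.03223 m²/day.
Peak time from v_R²t² + 2D_R t − x² = 0: t = (√(D_R² + v_R²x²) − D_R)/v_R².
√(D_R² + v_R²x²) = √(0.03223² + 0.9936² × 39.4²) = 39.15; v_R² = 0.9872.
t = (39.15 − 0.03223)/0.9872 = 39.6 days.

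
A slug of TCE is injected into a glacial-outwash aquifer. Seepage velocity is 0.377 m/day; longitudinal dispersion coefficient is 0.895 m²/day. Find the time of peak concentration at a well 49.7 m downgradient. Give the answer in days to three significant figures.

For the 1D instantaneous-source solution, setting ∂C/∂t = 0 at fixed x gives v²t² + 2Dt − x² = 0, so t = (√(D² + v²x²) − D)/v².
√(D² + v²x²) = √(0.895² + 0.377² × 49.7²) = 18.76; v² = 0.142129.
t = (18.76 − 0.895)/0.142129 = 126 days (vs. the pure-advection estimate x/v = 132 d).

126 days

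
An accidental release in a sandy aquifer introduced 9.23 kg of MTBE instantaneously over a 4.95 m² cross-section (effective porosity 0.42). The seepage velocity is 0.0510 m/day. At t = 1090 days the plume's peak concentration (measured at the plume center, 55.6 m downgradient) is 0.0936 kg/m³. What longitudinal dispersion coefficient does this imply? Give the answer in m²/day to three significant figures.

0.164 m²/day

At the plume center C_max = M/(n_e·A·√(4πDt)), so D = M²/(4πt·(n_e·A·C_max)²).
n_e·A·C_max = 0.42 × 4.95 × 0.0936 = 0.1946 kg/m.
D = 9.23²/(4π × 1090 × 0.1946²) = 0.164 m²/day.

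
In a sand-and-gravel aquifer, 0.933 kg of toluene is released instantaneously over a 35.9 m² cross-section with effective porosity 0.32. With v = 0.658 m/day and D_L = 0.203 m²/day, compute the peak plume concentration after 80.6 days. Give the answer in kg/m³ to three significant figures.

The peak of an instantaneous 1D plume sits at x = vt; there the Gaussian factor is 1 and C_max = M/(n_e·A·√(4πDt)), where n_e·A is the pore area the mass is dissolved in.
√(4πDt) = √(4π × 0.203 × 80.6) = 14.34 m, so C_max = 0.933/(0.32 × 35.9 × 14.34) = 0.00566 kg/m³.

0.00566 kg/m³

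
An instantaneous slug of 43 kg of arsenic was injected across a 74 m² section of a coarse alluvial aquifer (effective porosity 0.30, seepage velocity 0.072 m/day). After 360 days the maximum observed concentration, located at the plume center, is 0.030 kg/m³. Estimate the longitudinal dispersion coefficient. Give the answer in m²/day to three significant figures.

At the plume center C_max = M/(n_e·A·√(4πDt)), so D = M²/(4πt·(n_e·A·C_max)²).
n_e·A·C_max = 0.30 × 74 × 0.030 = 0.6660 kg/m.
D = 43²/(4π × 360 × 0.6660²) = 0.921 m²/day.

0.921 m²/day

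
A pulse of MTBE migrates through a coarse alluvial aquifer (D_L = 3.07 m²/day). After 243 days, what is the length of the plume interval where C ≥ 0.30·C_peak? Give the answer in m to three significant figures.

The plume is Gaussian with σ = √(2Dt) = √(2 × 3.07 × 243) = 38.63 m.
C/C_peak = exp(−Δx²/(2σ²)) = 0.30 ⇒ Δx = σ·√(−2 ln 0.30) = 38.63 × 1.552 = 59.95 m.
Width = 2Δx = 120 m.

120 m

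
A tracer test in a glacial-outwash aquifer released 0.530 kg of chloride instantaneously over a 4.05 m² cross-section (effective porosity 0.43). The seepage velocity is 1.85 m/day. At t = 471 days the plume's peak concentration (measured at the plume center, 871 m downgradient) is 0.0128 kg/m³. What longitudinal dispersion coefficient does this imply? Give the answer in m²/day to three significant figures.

At the plume center C_max = M/(n_e·A·√(4πDt)), so D = M²/(4πt·(n_e·A·C_max)²).
n_e·A·C_max = 0.43 × 4.05 × 0.0128 = 0.02229 kg/m.
D = 0.530²/(4π × 471 × 0.02229²) = 0.0955 m²/day.

0.0955 m²/day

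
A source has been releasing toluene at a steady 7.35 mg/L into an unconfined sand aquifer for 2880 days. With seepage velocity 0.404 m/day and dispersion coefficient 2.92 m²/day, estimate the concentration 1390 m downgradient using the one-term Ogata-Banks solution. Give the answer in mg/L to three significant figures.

0.297 mg/L

For a continuous step input, C/C₀ ≈ ½·erfc((x−vt)/(2√(Dt))).
vt = 0.404 × 2880 = 1163.52 m and 2√(Dt) = 2√(2.92 × 2880) = 183.4 m.
Argument (x−vt)/(2√(Dt)) = (1390 − 1163.52)/183.4 = 1.235; ½·erfc(1.235) = 0.04036.
C = 7.35 × 0.04036 = 0.297 mg/L.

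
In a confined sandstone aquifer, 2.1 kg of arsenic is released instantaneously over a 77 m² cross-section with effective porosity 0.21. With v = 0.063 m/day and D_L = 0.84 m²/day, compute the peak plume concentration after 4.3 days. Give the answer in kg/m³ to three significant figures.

0.0193 kg/m³

The peak of an instantaneous 1D plume sits at x = vt; there the Gaussian factor is 1 and C_max = M/(n_e·A·√(4πDt)), where n_e·A is the pore area the mass is dissolved in.
√(4πDt) = √(4π × 0.84 × 4.3) = 6.737 m, so C_max = 2.1/(0.21 × 77 × 6.737) = 0.0193 kg/m³.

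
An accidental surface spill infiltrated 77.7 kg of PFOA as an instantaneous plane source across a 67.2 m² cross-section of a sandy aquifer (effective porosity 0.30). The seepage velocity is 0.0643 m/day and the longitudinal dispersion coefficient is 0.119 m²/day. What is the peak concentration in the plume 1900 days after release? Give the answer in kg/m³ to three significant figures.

0.0723 kg/m³

The peak of an instantaneous 1D plume sits at x = vt; there the Gaussian factor is 1 and C_max = M/(n_e·A·√(4πDt)), where n_e·A is the pore area the mass is dissolved in.
√(4πDt) = √(4π × 0.119 × 1900) = 53.30 m, so C_max = 77.7/(0.30 × 67.2 × 53.30) = 0.0723 kg/m³.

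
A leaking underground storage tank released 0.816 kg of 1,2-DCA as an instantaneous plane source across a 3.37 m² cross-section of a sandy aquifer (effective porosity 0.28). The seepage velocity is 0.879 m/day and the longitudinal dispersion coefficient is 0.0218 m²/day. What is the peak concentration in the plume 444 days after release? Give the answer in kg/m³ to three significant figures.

The peak of an instantaneous 1D plume sits at x = vt; there the Gaussian factor is 1 and C_max = M/(n_e·A·√(4πDt)), where n_e·A is the pore area the mass is dissolved in.
√(4πDt) = √(4π × 0.0218 × 444) = 11.03 m, so C_max = 0.816/(0.28 × 3.37 × 11.03) = 0.0784 kg/m³.

0.0784 kg/m³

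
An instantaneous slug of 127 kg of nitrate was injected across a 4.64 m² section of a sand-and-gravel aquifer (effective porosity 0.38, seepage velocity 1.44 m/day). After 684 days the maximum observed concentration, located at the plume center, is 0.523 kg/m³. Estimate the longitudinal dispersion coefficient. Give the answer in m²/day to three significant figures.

At the plume center C_max = M/(n_e·A·√(4πDt)), so D = M²/(4πt·(n_e·A·C_max)²).
n_e·A·C_max = 0.38 × 4.64 × 0.523 = 0.9222 kg/m.
D = 127²/(4π × 684 × 0.9222²) = 2.21 m²/day.

2.21 m²/day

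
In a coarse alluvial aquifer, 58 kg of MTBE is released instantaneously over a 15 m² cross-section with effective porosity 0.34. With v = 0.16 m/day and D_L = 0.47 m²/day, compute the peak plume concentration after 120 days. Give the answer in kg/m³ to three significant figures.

The peak of an instantaneous 1D plume sits at x = vt; there the Gaussian factor is 1 and C_max = M/(n_e·A·√(4πDt)), where n_e·A is the pore area the mass is dissolved in.
√(4πDt) = √(4π × 0.47 × 120) = 26.62 m, so C_max = 58/(0.34 × 15 × 26.62) = 0.427 kg/m³.

0.427 kg/m³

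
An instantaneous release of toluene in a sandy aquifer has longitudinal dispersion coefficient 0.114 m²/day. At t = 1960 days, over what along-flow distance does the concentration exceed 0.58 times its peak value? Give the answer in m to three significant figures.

The plume is Gaussian with σ = √(2Dt) = √(2 × 0.114 × 1960) = 21.14 m.
C/C_peak = exp(−Δx²/(2σ²)) = 0.58 ⇒ Δx = σ·√(−2 ln 0.58) = 21.14 × 1.044 = 22.07 m.
Width = 2Δx = 44.1 m.

44.1 m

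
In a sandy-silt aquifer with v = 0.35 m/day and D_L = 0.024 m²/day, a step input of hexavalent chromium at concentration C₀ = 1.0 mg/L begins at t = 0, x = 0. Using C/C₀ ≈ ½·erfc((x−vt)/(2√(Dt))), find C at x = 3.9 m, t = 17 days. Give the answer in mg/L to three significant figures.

For a continuous step input, C/C₀ ≈ ½·erfc((x−vt)/(2√(Dt))).
vt = 0.35 × 17 = 5.95 m and 2√(Dt) = 2√(0.024 × 17) = 1.277 m.
Argument (x−vt)/(2√(Dt)) = (3.9 − 5.95)/1.277 = -1.605; ½·erfc(-1.605) = 0.9884.
C = 1.0 × 0.9884 = 0.988 mg/L.

0.988 mg/L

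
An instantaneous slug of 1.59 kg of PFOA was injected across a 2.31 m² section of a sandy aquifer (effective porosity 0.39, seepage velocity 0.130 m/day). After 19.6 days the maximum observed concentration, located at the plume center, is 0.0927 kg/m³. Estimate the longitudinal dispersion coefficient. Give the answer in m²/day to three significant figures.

At the plume center C_max = M/(n_e·A·√(4πDt)), so D = M²/(4πt·(n_e·A·C_max)²).
n_e·A·C_max = 0.39 × 2.31 × 0.0927 = 0.08351 kg/m.
D = 1.59²/(4π × 19.6 × 0.08351²) = 1.47 m²/day.

1.47 m²/day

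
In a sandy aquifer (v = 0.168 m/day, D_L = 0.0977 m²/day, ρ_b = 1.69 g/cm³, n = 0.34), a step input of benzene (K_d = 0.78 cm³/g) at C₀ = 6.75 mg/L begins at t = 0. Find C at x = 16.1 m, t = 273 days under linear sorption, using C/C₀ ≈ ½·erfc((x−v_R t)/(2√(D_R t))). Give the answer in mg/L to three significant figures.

0.145 mg/L

Retardation factor R = 1 + ρ_b·K_d/n = 1 + 1.69 × 0.78/0.34 = 4.877.
Sorption retards both mechanisms: v_R = v/R = 0.03445 m/day, D_R = D/R = 0.02003 m²/day.
v_R·t = 0.03445 × 273 = 9.40485 m; 2√(D_R t) = 4.677 m; argument = (16.1 − 9.40485)/4.677 = 1.432.
C = C₀ × ½·erfc(1.432) = 6.75 × 0.02143 = 0.145 mg/L.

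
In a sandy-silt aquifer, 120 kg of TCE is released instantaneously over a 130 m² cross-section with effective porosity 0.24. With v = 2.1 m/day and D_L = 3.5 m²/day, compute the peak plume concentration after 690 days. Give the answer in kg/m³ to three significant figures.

The peak of an instantaneous 1D plume sits at x = vt; there the Gaussian factor is 1 and C_max = M/(n_e·A·√(4πDt)), where n_e·A is the pore area the mass is dissolved in.
√(4πDt) = √(4π × 3.5 × 690) = 174.2 m, so C_max = 120/(0.24 × 130 × 174.2) = 0.0221 kg/m³.

0.0221 kg/m³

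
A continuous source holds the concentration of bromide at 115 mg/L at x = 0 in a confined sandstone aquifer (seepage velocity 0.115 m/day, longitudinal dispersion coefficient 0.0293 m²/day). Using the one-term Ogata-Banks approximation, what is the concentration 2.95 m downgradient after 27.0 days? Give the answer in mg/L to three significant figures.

For a continuous step input, C/C₀ ≈ ½·erfc((x−vt)/(2√(Dt))).
vt = 0.115 × 27.0 = 3.105 m and 2√(Dt) = 2√(0.0293 × 27.0) = 1.779 m.
Argument (x−vt)/(2√(Dt)) = (2.95 − 3.105)/1.779 = -0.08713; ½·erfc(-0.08713) = 0.5490.
C = 115 × 0.5490 = 63.1 mg/L.

63.1 mg/L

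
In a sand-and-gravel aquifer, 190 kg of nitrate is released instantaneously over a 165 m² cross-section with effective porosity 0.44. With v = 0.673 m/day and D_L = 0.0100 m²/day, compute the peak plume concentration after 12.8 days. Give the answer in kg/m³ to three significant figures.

2.06 kg/m³

The peak of an instantaneous 1D plume sits at x = vt; there the Gaussian factor is 1 and C_max = M/(n_e·A·√(4πDt)), where n_e·A is the pore area the mass is dissolved in.
√(4πDt) = √(4π × 0.0100 × 12.8) = 1.268 m, so C_max = 190/(0.44 × 165 × 1.268) = 2.06 kg/m³.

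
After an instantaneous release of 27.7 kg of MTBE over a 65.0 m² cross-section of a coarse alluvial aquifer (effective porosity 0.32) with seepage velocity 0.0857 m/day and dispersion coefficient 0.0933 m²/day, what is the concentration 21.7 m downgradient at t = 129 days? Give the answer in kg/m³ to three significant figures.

For an instantaneous plane source, C(x,t) = M/(n_e·A·√(4πDt)) · exp(−(x−vt)²/(4Dt)), with n_e·A the pore (flow) area.
Plume center vt = 0.0857 × 129 = 11.0553 m, so the well at 21.7 m is 10.6447 m downgradient of the peak.
√(4πDt) = 12.30 m, giving peak height M/(n_e·A·√(4πDt)) = 27.7/(0.32 × 65.0 × 12.30) = 0.1083 kg/m³.
(x−vt)²/(4Dt) = (10.6447)²/(4 × 0.0933 × 129) = 2.354; exp(−2.354) = 0.09499.
C = 0.1083 × 0.09499 = 0.0103 kg/m³.

0.0103 kg/m³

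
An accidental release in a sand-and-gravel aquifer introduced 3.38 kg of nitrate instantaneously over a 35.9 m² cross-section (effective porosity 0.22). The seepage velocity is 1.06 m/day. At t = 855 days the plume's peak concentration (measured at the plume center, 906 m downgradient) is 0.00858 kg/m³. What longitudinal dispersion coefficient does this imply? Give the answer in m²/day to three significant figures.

0.232 m²/day

At the plume center C_max = M/(n_e·A·√(4πDt)), so D = M²/(4πt·(n_e·A·C_max)²).
n_e·A·C_max = 0.22 × 35.9 × 0.00858 = 0.06776 kg/m.
D = 3.38²/(4π × 855 × 0.06776²) = 0.232 m²/day.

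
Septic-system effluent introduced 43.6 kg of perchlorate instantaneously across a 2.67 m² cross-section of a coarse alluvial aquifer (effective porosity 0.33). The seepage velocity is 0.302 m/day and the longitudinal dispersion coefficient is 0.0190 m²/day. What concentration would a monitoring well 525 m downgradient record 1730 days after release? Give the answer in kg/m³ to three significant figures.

For an instantaneous plane source, C(x,t) = M/(n_e·A·√(4πDt)) · exp(−(x−vt)²/(4Dt)), with n_e·A the pore (flow) area.
Plume center vt = 0.302 × 1730 = 522.46 m, so the well at 525 m is 2.54 m downgradient of the peak.
√(4πDt) = 20.32 m, giving peak height M/(n_e·A·√(4πDt)) = 43.6/(0.33 × 2.67 × 20.32) = 2.435 kg/m³.
(x−vt)²/(4Dt) = (2.54)²/(4 × 0.0190 × 1730) = 0.04907; exp(−0.04907) = 0.9521.
C = 2.435 × 0.9521 = 2.32 kg/m³.

2.32 kg/m³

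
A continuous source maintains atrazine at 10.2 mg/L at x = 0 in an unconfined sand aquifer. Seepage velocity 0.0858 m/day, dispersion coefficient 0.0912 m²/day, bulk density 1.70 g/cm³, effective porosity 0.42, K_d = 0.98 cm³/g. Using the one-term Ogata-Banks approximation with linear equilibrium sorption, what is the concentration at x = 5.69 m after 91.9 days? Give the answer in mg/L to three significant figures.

0.130 mg/L

Retardation factor R = 1 + ρ_b·K_d/n = 1 + 1.70 × 0.98/0.42 = 4.967.
Sorption retards both mechanisms: v_R = v/R = 0.01727 m/day, D_R = D/R = 0.01836 m²/day.
v_R·t = 0.01727 × 91.9 = 1.587113 m; 2√(D_R t) = 2.598 m; argument = (5.69 − 1.587113)/2.598 = 1.579.
C = C₀ × ½·erfc(1.579) = 10.2 × 0.01277 = 0.130 mg/L.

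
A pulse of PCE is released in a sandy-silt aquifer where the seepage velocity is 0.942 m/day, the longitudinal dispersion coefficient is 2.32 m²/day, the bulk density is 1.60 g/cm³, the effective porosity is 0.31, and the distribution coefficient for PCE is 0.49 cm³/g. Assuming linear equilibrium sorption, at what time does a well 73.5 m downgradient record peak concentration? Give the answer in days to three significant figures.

Retardation factor R = 1 + ρ_b·K_d/n = 1 + 1.60 × 0.49/0.31 = 3.529.
Sorption retards both mechanisms: v_R = v/R = 0.2669 m/day, D_R = D/R = 0.6574 m²/day.
Peak time from v_R²t² + 2D_R t − x² = 0: t = (√(D_R² + v_R²x²) − D_R)/v_R².
√(D_R² + v_R²x²) = √(0.6574² + 0.2669² × 73.5²) = 19.63; v_R² = 0.07124.
t = (19.63 − 0.6574)/0.07124 = 266 days.

266 days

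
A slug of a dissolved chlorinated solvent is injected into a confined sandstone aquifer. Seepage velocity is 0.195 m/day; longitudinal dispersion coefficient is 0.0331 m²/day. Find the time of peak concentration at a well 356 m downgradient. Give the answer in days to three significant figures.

1820 days

For the 1D instantaneous-source solution, setting ∂C/∂t = 0 at fixed x gives v²t² + 2Dt − x² = 0, so t = (√(D² + v²x²) − D)/v².
√(D² + v²x²) = √(0.0331² + 0.195² × 356²) = 69.42; v² = 0.038025.
t = (69.42 − 0.0331)/0.038025 = 1820 days (vs. the pure-advection estimate x/v = 1830 d).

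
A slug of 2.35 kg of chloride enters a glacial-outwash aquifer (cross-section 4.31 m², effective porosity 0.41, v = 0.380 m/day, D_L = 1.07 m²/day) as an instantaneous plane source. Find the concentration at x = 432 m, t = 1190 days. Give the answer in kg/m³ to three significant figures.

0.00970 kg/m³

For an instantaneous plane source, C(x,t) = M/(n_e·A·√(4πDt)) · exp(−(x−vt)²/(4Dt)), with n_e·A the pore (flow) area.
Plume center vt = 0.380 × 1190 = 452.2 m, so the well at 432 m is 20.2 m upgradient of the peak.
√(4πDt) = 126.5 m, giving peak height M/(n_e·A·√(4πDt)) = 2.35/(0.41 × 4.31 × 126.5) = 0.01051 kg/m³.
(x−vt)²/(4Dt) = (-20.2)²/(4 × 1.07 × 1190) = 0.08011; exp(−0.08011) = 0.9230.
C = 0.01051 × 0.9230 = 0.00970 kg/m³.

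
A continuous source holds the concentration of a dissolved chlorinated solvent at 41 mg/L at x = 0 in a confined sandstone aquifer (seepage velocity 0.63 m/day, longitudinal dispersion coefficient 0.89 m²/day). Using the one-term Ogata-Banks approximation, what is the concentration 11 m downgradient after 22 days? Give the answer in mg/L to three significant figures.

For a continuous step input, C/C₀ ≈ ½·erfc((x−vt)/(2√(Dt))).
vt = 0.63 × 22 = 13.86 m and 2√(Dt) = 2√(0.89 × 22) = 8.850 m.
Argument (x−vt)/(2√(Dt)) = (11 − 13.86)/8.850 = -0.3232; ½·erfc(-0.3232) = 0.6762.
C = 41 × 0.6762 = 27.7 mg/L.

27.7 mg/L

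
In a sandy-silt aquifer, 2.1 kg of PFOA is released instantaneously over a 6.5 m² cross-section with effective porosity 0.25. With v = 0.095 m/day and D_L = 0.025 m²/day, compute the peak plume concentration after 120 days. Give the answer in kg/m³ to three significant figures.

The peak of an instantaneous 1D plume sits at x = vt; there the Gaussian factor is 1 and C_max = M/(n_e·A·√(4πDt)), where n_e·A is the pore area the mass is dissolved in.
√(4πDt) = √(4π × 0.025 × 120) = 6.140 m, so C_max = 2.1/(0.25 × 6.5 × 6.140) = 0.210 kg/m³.

0.210 kg/m³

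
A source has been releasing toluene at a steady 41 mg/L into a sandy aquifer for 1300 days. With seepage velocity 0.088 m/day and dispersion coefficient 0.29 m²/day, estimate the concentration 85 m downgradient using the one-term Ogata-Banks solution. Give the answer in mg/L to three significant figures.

For a continuous step input, C/C₀ ≈ ½·erfc((x−vt)/(2√(Dt))).
vt = 0.088 × 1300 = 114.4 m and 2√(Dt) = 2√(0.29 × 1300) = 38.83 m.
Argument (x−vt)/(2√(Dt)) = (85 − 114.4)/38.83 = -0.7571; ½·erfc(-0.7571) = 0.8578.
C = 41 × 0.8578 = 35.2 mg/L.

35.2 mg/L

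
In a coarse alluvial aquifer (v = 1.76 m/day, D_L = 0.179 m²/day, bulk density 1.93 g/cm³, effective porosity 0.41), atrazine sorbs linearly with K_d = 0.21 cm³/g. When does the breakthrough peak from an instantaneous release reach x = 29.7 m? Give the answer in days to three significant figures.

Retardation factor R = 1 + ρ_b·K_d/n = 1 + 1.93 × 0.21/0.41 = 1.989.
Sorption retards both mechanisms: v_R = v/R = 0.8849 m/day, D_R = D/R = 0.08999 m²/day.
Peak time from v_R²t² + 2D_R t − x² = 0: t = (√(D_R² + v_R²x²) − D_R)/v_R².
√(D_R² + v_R²x²) = √(0.08999² + 0.8849² × 29.7²) = 26.28; v_R² = 0.7830.
t = (26.28 − 0.08999)/0.7830 = 33.4 days.

33.4 days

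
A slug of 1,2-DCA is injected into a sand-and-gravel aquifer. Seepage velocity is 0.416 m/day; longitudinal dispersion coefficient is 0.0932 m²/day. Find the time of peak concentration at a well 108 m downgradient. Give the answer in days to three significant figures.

259 days

For the 1D instantaneous-source solution, setting ∂C/∂t = 0 at fixed x gives v²t² + 2Dt − x² = 0, so t = (√(D² + v²x²) − D)/v².
√(D² + v²x²) = √(0.0932² + 0.416² × 108²) = 44.93; v² = 0.173056.
t = (44.93 − 0.0932)/0.173056 = 259 days (vs. the pure-advection estimate x/v = 260 d).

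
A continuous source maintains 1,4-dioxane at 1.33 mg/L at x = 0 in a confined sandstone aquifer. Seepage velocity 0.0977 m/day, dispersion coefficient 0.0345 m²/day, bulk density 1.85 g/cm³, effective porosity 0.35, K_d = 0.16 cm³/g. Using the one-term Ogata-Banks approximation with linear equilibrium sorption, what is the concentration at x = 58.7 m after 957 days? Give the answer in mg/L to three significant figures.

0.119 mg/L

Retardation factor R = 1 + ρ_b·K_d/n = 1 + 1.85 × 0.16/0.35 = 1.846.
Sorption retards both mechanisms: v_R = v/R = 0.05293 m/day, D_R = D/R = 0.01869 m²/day.
v_R·t = 0.05293 × 957 = 50.65401 m; 2√(D_R t) = 8.458 m; argument = (58.7 − 50.65401)/8.458 = 0.9513.
C = C₀ × ½·erfc(0.9513) = 1.33 × 0.08926 = 0.119 mg/L.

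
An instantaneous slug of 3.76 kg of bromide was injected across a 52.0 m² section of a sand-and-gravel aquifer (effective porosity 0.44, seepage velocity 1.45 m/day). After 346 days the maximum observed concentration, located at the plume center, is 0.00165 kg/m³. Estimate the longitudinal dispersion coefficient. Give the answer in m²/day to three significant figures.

At the plume center C_max = M/(n_e·A·√(4πDt)), so D = M²/(4πt·(n_e·A·C_max)²).
n_e·A·C_max = 0.44 × 52.0 × 0.00165 = 0.03775 kg/m.
D = 3.76²/(4π × 346 × 0.03775²) = 2.28 m²/day.

2.28 m²/day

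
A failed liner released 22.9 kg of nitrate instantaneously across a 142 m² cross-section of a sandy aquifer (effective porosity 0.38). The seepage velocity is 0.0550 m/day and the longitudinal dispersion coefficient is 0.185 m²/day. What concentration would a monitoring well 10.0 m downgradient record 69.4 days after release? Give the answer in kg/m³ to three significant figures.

0.0159 kg/m³

For an instantaneous plane source, C(x,t) = M/(n_e·A·√(4πDt)) · exp(−(x−vt)²/(4Dt)), with n_e·A the pore (flow) area.
Plume center vt = 0.0550 × 69.4 = 3.817 m, so the well at 10.0 m is 6.183 m downgradient of the peak.
√(4πDt) = 12.70 m, giving peak height M/(n_e·A·√(4πDt)) = 22.9/(0.38 × 142 × 12.70) = 0.03342 kg/m³.
(x−vt)²/(4Dt) = (6.183)²/(4 × 0.185 × 69.4) = 0.7444; exp(−0.7444) = 0.4750.
C = 0.03342 × 0.4750 = 0.0159 kg/m³.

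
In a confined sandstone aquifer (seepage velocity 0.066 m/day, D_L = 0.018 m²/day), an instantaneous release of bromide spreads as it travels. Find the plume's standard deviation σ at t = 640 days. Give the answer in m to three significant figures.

4.80 m

Dispersive spreading gives a Gaussian with σ² = 2Dt; advection only shifts the center.
σ = √(2 × 0.018 × 640) = 4.80 m.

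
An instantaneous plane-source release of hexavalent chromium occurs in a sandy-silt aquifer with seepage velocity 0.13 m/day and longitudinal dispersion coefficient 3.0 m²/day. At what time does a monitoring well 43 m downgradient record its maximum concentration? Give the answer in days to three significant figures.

For the 1D instantaneous-source solution, setting ∂C/∂t = 0 at fixed x gives v²t² + 2Dt − x² = 0, so t = (√(D² + v²x²) − D)/v².
√(D² + v²x²) = √(3.0² + 0.13² × 43²) = 6.344; v² = 0.0169.
t = (6.344 − 3.0)/0.0169 = 198 days (vs. the pure-advection estimate x/v = 331 d).

198 days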